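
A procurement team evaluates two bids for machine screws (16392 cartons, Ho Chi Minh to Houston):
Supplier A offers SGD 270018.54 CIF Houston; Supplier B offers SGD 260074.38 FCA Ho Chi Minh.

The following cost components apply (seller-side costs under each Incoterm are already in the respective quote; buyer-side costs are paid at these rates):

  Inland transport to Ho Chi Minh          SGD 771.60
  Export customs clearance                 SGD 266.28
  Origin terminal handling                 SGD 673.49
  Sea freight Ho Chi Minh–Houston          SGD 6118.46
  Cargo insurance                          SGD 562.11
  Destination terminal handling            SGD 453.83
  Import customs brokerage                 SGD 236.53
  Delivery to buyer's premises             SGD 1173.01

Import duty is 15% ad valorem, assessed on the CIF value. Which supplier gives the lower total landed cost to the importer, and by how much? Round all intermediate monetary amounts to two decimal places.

Supplier A (CIF):
The CIF price already equals the CIF value: 270018.54
Import duty = 270018.54 × 15% = 40502.78
Buyer bears (A): 453.83 + 236.53 + 1173.01 = 1863.37
Landed cost (A) = invoice 270018.54 + 1863.37 + duty 40502.78 = 312384.69
Supplier B (FCA):
CIF value = FCA price + origin terminal + freight + insurance = 260074.38 + 673.49 + 6118.46 + 562.11 = 267428.44
Import duty = 267428.44 × 15% = 40114.27
Buyer bears (B): 673.49 + 6118.46 + 562.11 + 453.83 + 236.53 + 1173.01 = 9217.43
Landed cost (B) = invoice 260074.38 + 9217.43 + duty 40114.27 = 309406.08
Difference = |312384.69 − 309406.08| = 2978.61

Supplier B is cheaper by SGD 2978.61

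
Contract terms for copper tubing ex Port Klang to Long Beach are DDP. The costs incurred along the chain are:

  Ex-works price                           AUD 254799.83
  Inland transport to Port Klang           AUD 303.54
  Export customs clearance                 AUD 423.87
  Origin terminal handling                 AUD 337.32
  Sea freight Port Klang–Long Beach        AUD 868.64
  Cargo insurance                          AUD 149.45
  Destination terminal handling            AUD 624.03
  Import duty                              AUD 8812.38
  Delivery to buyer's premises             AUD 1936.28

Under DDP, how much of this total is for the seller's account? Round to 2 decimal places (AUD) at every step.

DDP: the seller bears all costs including import duty.
Seller's account: goods 254799.83 + inland to port 303.54 + export clearance 423.87 + origin terminal 337.32 + freight 868.64 + insurance 149.45 + destination terminal 624.03 + duty 8812.38 + delivery 1936.28 = 268255.34
Buyer's account: 0.00

Seller's account: AUD 268255.34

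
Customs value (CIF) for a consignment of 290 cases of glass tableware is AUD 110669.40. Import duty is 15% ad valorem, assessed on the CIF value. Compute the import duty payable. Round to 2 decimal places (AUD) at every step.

Import duty = 110669.40 × 15% = 16600.41

Import duty: AUD 16600.41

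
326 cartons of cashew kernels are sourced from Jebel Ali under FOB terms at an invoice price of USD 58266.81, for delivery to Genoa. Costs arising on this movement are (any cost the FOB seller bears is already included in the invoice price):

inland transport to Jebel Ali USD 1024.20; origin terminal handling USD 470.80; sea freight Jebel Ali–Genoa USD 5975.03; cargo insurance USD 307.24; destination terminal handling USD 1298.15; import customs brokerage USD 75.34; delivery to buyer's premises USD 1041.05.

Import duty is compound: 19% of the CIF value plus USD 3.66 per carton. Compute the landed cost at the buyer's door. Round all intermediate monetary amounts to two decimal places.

Total landed cost: USD 80421.11

FOB: the seller bears costs until goods are on board at the origin port; the buyer bears freight, insurance and all costs thereafter.
Already in the invoice (seller's account under FOB): inland to port, origin terminal — exclude.
CIF value = FOB price + freight + insurance = 58266.81 + 5975.03 + 307.24 = 64549.08
Ad valorem component: 64549.08 × 19% = 12264.33
Specific component: 326 × 3.66 = 1193.16
Import duty = 12264.33 + 1193.16 = 13457.49
Buyer bears: freight 5975.03 + insurance 307.24 + destination terminal 1298.15 + brokerage 75.34 + delivery 1041.05 + duty 13457.49 = 22154.30
Landed cost = invoice 58266.81 + 22154.30 = 80421.11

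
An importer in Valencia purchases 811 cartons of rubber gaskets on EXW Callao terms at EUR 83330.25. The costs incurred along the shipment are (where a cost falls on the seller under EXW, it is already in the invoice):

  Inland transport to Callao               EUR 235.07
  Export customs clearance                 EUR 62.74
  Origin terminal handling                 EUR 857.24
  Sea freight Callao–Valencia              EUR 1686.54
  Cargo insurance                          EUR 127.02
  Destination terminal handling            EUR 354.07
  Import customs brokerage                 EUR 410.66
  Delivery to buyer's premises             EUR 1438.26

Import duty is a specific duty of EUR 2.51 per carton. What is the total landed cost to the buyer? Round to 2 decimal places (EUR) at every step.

Total landed cost: EUR 90537.46

EXW: the seller makes goods available at their premises; the buyer bears all onward costs.
CIF value = EXW price + inland to port + export clearance + origin terminal + freight + insurance = 83330.25 + 235.07 + 62.74 + 857.24 + 1686.54 + 127.02 = 86298.86
Import duty = 811 × 2.51 = 2035.61
Buyer bears: inland to port 235.07 + export clearance 62.74 + origin terminal 857.24 + freight 1686.54 + insurance 127.02 + destination terminal 354.07 + brokerage 410.66 + delivery 1438.26 + duty 2035.61 = 7207.21
Landed cost = invoice 83330.25 + 7207.21 = 90537.46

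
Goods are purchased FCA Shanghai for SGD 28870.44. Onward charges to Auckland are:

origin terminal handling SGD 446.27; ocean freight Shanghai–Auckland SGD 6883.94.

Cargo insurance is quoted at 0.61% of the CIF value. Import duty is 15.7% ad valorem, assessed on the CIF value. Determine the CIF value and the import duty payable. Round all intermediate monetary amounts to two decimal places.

CIF value: SGD 36422.83; import duty: SGD 5718.38

Let C be the CIF value. C = FCA price + pre-shipment costs + freight + 0.61% × C
C − 0.61% × C = 28870.44 + 446.27 + 6883.94
0.9939 × C = 36200.65
C = 36200.65 / 0.9939 = 36422.83
Insurance premium = 0.61% × 36422.83 = 222.18
Import duty = 36422.83 × 15.7% = 5718.38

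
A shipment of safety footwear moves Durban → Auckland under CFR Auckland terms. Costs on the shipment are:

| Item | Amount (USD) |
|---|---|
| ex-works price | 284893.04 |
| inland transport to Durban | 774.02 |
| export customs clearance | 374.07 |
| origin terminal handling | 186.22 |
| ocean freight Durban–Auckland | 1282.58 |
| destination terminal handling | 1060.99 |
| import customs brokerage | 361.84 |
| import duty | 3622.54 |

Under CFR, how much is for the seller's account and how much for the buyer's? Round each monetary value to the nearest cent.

Seller: USD 287509.93; buyer: USD 5045.37

CFR: the seller pays costs through ocean freight to the destination port, but not insurance.
Seller's account: goods 284893.04 + inland to port 774.02 + export clearance 374.07 + origin terminal 186.22 + freight 1282.58 = 287509.93
Buyer's account: destination terminal 1060.99 + brokerage 361.84 + duty 3622.54 = 5045.37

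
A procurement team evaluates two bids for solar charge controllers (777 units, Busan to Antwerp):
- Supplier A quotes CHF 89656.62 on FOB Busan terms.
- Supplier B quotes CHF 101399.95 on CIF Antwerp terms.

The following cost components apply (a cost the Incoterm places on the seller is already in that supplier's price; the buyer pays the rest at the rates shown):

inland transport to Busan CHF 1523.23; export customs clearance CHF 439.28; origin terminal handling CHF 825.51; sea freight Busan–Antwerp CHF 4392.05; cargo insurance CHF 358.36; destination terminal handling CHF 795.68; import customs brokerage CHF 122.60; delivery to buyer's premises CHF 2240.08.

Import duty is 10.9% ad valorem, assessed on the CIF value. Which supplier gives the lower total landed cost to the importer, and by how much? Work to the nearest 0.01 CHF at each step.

Supplier A is cheaper by CHF 7755.14

Supplier A (FOB):
CIF value = FOB price + freight + insurance = 89656.62 + 4392.05 + 358.36 = 94407.03
Import duty = 94407.03 × 10.9% = 10290.37
Buyer bears (A): 4392.05 + 358.36 + 795.68 + 122.60 + 2240.08 = 7908.77
Landed cost (A) = invoice 89656.62 + 7908.77 + duty 10290.37 = 107855.76
Supplier B (CIF):
The CIF price already equals the CIF value: 101399.95
Import duty = 101399.95 × 10.9% = 11052.59
Buyer bears (B): 795.68 + 122.60 + 2240.08 = 3158.36
Landed cost (B) = invoice 101399.95 + 3158.36 + duty 11052.59 = 115610.90
Difference = |107855.76 − 115610.90| = 7755.14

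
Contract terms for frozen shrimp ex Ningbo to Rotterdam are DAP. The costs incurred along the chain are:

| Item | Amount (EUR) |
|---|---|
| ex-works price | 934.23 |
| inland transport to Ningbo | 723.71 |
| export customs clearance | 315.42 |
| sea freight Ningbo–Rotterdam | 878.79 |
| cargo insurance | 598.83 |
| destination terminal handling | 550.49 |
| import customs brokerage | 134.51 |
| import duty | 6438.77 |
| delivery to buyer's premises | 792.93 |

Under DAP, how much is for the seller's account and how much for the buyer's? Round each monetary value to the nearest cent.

DAP: the seller bears all costs to the named destination except import duty and clearance.
Seller's account: goods 934.23 + inland to port 723.71 + export clearance 315.42 + freight 878.79 + insurance 598.83 + destination terminal 550.49 + delivery 792.93 = 4794.40
Buyer's account: brokerage 134.51 + duty 6438.77 = 6573.28

Seller: EUR 4794.40; buyer: EUR 6573.28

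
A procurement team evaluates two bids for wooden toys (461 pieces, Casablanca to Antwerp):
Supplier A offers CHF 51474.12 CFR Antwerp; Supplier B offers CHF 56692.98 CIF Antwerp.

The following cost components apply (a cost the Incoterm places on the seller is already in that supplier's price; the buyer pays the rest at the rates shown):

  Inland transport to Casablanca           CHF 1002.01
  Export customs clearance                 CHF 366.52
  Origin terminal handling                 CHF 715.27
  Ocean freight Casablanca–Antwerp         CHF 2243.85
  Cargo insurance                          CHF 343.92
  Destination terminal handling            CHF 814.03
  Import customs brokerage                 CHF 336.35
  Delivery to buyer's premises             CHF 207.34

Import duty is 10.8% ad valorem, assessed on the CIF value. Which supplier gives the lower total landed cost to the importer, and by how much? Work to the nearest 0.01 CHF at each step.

Supplier A is cheaper by CHF 5401.43

Supplier A (CFR):
CIF value = CFR price + insurance = 51474.12 + 343.92 = 51818.04
Import duty = 51818.04 × 10.8% = 5596.35
Buyer bears (A): 343.92 + 814.03 + 336.35 + 207.34 = 1701.64
Landed cost (A) = invoice 51474.12 + 1701.64 + duty 5596.35 = 58772.11
Supplier B (CIF):
The CIF price already equals the CIF value: 56692.98
Import duty = 56692.98 × 10.8% = 6122.84
Buyer bears (B): 814.03 + 336.35 + 207.34 = 1357.72
Landed cost (B) = invoice 56692.98 + 1357.72 + duty 6122.84 = 64173.54
Difference = |58772.11 − 64173.54| = 5401.43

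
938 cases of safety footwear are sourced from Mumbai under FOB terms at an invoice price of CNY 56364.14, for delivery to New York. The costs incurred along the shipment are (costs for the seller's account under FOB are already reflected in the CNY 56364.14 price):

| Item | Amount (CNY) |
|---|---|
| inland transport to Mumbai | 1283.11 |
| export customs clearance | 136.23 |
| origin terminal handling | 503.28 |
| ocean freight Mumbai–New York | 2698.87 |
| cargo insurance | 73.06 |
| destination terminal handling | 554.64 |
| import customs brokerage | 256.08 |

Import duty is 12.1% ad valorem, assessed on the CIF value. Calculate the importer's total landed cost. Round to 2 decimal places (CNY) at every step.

Total landed cost: CNY 67102.25

FOB: the seller bears costs until goods are on board at the origin port; the buyer bears freight, insurance and all costs thereafter.
Already in the invoice (seller's account under FOB): inland to port, export clearance, origin terminal — exclude.
CIF value = FOB price + freight + insurance = 56364.14 + 2698.87 + 73.06 = 59136.07
Import duty = 59136.07 × 12.1% = 7155.46
Buyer bears: freight 2698.87 + insurance 73.06 + destination terminal 554.64 + brokerage 256.08 + duty 7155.46 = 10738.11
Landed cost = invoice 56364.14 + 10738.11 = 67102.25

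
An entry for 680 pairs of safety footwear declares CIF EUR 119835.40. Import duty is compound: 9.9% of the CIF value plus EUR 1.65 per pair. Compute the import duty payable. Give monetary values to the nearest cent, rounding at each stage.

Import duty: EUR 12985.70

Ad valorem component: 119835.40 × 9.9% = 11863.70
Specific component: 680 × 1.65 = 1122.00
Import duty = 11863.70 + 1122.00 = 12985.70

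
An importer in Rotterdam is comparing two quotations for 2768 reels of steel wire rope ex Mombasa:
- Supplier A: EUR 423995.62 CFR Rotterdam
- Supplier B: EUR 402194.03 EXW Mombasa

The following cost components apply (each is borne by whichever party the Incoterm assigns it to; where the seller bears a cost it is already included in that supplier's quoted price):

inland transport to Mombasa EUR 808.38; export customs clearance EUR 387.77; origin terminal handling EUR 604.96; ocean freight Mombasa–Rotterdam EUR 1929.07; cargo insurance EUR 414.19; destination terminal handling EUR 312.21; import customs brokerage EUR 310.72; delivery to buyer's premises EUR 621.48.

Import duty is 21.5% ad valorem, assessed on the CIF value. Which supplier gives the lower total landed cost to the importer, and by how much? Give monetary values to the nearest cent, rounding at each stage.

Supplier B is cheaper by EUR 21956.76

Supplier A (CFR):
CIF value = CFR price + insurance = 423995.62 + 414.19 = 424409.81
Import duty = 424409.81 × 21.5% = 91248.11
Buyer bears (A): 414.19 + 312.21 + 310.72 + 621.48 = 1658.60
Landed cost (A) = invoice 423995.62 + 1658.60 + duty 91248.11 = 516902.33
Supplier B (EXW):
CIF value = EXW price + inland to port + export clearance + origin terminal + freight + insurance = 402194.03 + 808.38 + 387.77 + 604.96 + 1929.07 + 414.19 = 406338.40
Import duty = 406338.40 × 21.5% = 87362.76
Buyer bears (B): 808.38 + 387.77 + 604.96 + 1929.07 + 414.19 + 312.21 + 310.72 + 621.48 = 5388.78
Landed cost (B) = invoice 402194.03 + 5388.78 + duty 87362.76 = 494945.57
Difference = |516902.33 − 494945.57| = 21956.76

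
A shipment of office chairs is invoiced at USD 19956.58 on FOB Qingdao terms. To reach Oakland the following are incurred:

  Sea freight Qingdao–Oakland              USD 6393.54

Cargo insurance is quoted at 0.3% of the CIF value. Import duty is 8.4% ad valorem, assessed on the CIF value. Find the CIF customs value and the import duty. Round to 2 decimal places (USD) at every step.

CIF value: USD 26429.41; import duty: USD 2220.07

Let C be the CIF value. C = FOB price + freight + 0.3% × C
C − 0.3% × C = 19956.58 + 6393.54
0.997 × C = 26350.12
C = 26350.12 / 0.997 = 26429.41
Insurance premium = 0.3% × 26429.41 = 79.29
Import duty = 26429.41 × 8.4% = 2220.07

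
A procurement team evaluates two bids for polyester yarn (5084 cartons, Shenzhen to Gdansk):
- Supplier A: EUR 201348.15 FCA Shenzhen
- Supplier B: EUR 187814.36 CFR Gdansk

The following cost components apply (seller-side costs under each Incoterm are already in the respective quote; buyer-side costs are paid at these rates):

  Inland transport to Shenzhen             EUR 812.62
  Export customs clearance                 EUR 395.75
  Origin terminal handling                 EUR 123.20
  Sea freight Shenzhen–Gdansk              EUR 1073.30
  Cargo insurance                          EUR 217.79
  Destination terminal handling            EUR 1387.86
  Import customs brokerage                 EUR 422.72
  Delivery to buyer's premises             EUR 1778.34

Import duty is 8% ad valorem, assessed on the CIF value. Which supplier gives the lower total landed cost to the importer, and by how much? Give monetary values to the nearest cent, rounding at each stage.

Supplier B is cheaper by EUR 15908.72

Supplier A (FCA):
CIF value = FCA price + origin terminal + freight + insurance = 201348.15 + 123.20 + 1073.30 + 217.79 = 202762.44
Import duty = 202762.44 × 8% = 16221.00
Buyer bears (A): 123.20 + 1073.30 + 217.79 + 1387.86 + 422.72 + 1778.34 = 5003.21
Landed cost (A) = invoice 201348.15 + 5003.21 + duty 16221.00 = 222572.36
Supplier B (CFR):
CIF value = CFR price + insurance = 187814.36 + 217.79 = 188032.15
Import duty = 188032.15 × 8% = 15042.57
Buyer bears (B): 217.79 + 1387.86 + 422.72 + 1778.34 = 3806.71
Landed cost (B) = invoice 187814.36 + 3806.71 + duty 15042.57 = 206663.64
Difference = |222572.36 − 206663.64| = 15908.72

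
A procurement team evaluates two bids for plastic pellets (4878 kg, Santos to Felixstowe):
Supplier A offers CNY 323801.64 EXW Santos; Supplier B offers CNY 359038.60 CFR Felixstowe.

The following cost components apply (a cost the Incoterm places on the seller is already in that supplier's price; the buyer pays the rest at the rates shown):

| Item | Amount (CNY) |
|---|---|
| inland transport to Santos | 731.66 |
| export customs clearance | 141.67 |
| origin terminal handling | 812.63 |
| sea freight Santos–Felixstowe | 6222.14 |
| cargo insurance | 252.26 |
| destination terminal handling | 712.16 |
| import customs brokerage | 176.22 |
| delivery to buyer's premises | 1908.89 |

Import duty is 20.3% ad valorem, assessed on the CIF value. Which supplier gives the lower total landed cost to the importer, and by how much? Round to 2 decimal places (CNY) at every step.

Supplier A (EXW):
CIF value = EXW price + inland to port + export clearance + origin terminal + freight + insurance = 323801.64 + 731.66 + 141.67 + 812.63 + 6222.14 + 252.26 = 331962.00
Import duty = 331962.00 × 20.3% = 67388.29
Buyer bears (A): 731.66 + 141.67 + 812.63 + 6222.14 + 252.26 + 712.16 + 176.22 + 1908.89 = 10957.63
Landed cost (A) = invoice 323801.64 + 10957.63 + duty 67388.29 = 402147.56
Supplier B (CFR):
CIF value = CFR price + insurance = 359038.60 + 252.26 = 359290.86
Import duty = 359290.86 × 20.3% = 72936.04
Buyer bears (B): 252.26 + 712.16 + 176.22 + 1908.89 = 3049.53
Landed cost (B) = invoice 359038.60 + 3049.53 + duty 72936.04 = 435024.17
Difference = |402147.56 − 435024.17| = 32876.61

Supplier A is cheaper by CNY 32876.61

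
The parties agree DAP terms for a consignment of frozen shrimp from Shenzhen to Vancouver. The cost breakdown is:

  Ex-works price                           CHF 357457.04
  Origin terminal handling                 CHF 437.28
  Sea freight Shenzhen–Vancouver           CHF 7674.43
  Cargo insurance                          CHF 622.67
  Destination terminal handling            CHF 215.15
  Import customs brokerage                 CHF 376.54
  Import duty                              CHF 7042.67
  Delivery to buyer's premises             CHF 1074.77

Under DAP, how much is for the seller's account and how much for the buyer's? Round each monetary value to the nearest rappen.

DAP: the seller bears all costs to the named destination except import duty and clearance.
Seller's account: goods 357457.04 + origin terminal 437.28 + freight 7674.43 + insurance 622.67 + destination terminal 215.15 + delivery 1074.77 = 367481.34
Buyer's account: brokerage 376.54 + duty 7042.67 = 7419.21

Seller: CHF 367481.34; buyer: CHF 7419.21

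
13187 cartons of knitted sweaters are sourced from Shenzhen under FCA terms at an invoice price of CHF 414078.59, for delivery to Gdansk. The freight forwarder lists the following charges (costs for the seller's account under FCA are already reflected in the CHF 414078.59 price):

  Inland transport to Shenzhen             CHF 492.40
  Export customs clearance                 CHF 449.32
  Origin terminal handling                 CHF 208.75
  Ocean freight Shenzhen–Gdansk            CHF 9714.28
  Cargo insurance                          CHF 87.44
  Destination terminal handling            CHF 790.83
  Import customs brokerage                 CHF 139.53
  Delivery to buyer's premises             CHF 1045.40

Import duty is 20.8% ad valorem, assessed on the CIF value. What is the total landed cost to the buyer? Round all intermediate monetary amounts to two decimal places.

FCA: the seller delivers export-cleared goods to the carrier; the buyer bears costs from that point.
Already in the invoice (seller's account under FCA): inland to port, export clearance — exclude.
CIF value = FCA price + origin terminal + freight + insurance = 414078.59 + 208.75 + 9714.28 + 87.44 = 424089.06
Import duty = 424089.06 × 20.8% = 88210.52
Buyer bears: origin terminal 208.75 + freight 9714.28 + insurance 87.44 + destination terminal 790.83 + brokerage 139.53 + delivery 1045.40 + duty 88210.52 = 100196.75
Landed cost = invoice 414078.59 + 100196.75 = 514275.34

Total landed cost: CHF 514275.34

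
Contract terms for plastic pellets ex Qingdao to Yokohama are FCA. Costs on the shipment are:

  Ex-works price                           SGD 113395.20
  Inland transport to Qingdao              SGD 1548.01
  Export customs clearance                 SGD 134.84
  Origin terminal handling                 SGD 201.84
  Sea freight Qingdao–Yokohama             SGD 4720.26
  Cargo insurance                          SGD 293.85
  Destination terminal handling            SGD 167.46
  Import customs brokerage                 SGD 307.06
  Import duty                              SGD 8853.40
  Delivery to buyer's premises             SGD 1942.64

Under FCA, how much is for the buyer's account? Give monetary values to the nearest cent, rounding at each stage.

FCA: the seller delivers export-cleared goods to the carrier; the buyer bears costs from that point.
Seller's account: goods 113395.20 + inland to port 1548.01 + export clearance 134.84 = 115078.05
Buyer's account: origin terminal 201.84 + freight 4720.26 + insurance 293.85 + destination terminal 167.46 + brokerage 307.06 + duty 8853.40 + delivery 1942.64 = 16486.51

Buyer's account: SGD 16486.51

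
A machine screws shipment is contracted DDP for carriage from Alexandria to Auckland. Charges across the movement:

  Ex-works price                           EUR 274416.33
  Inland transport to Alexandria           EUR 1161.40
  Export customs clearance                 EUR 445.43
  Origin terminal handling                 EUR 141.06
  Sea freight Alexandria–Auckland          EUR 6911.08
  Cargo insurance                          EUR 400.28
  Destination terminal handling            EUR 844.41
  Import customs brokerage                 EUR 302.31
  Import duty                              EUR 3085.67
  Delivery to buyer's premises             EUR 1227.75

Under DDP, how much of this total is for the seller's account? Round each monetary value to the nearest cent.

DDP: the seller bears all costs including import duty.
Seller's account: goods 274416.33 + inland to port 1161.40 + export clearance 445.43 + origin terminal 141.06 + freight 6911.08 + insurance 400.28 + destination terminal 844.41 + brokerage 302.31 + duty 3085.67 + delivery 1227.75 = 288935.72
Buyer's account: 0.00

Seller's account: EUR 288935.72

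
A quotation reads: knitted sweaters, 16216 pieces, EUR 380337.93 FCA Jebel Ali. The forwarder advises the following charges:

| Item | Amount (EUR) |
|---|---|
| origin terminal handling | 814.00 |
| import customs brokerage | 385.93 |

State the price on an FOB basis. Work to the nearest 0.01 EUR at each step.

Not relevant to the conversion: brokerage — on the buyer under both terms; not part of either seller's price.
From FCA to FOB, the seller additionally bears: origin terminal.
FOB price = 380337.93 + 814.00 = 381151.93

FOB price: EUR 381151.93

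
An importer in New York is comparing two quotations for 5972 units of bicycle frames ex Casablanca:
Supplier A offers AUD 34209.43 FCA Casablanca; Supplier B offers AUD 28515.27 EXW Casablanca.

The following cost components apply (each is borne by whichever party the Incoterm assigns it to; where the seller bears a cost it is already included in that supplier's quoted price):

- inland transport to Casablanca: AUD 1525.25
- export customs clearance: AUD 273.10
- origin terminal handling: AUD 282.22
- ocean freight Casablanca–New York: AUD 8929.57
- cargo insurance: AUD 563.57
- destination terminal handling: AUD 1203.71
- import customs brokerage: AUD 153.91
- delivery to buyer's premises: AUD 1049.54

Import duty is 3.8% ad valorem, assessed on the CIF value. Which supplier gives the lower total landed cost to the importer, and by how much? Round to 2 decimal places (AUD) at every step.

Supplier B is cheaper by AUD 4043.85

Supplier A (FCA):
CIF value = FCA price + origin terminal + freight + insurance = 34209.43 + 282.22 + 8929.57 + 563.57 = 43984.79
Import duty = 43984.79 × 3.8% = 1671.42
Buyer bears (A): 282.22 + 8929.57 + 563.57 + 1203.71 + 153.91 + 1049.54 = 12182.52
Landed cost (A) = invoice 34209.43 + 12182.52 + duty 1671.42 = 48063.37
Supplier B (EXW):
CIF value = EXW price + inland to port + export clearance + origin terminal + freight + insurance = 28515.27 + 1525.25 + 273.10 + 282.22 + 8929.57 + 563.57 = 40088.98
Import duty = 40088.98 × 3.8% = 1523.38
Buyer bears (B): 1525.25 + 273.10 + 282.22 + 8929.57 + 563.57 + 1203.71 + 153.91 + 1049.54 = 13980.87
Landed cost (B) = invoice 28515.27 + 13980.87 + duty 1523.38 = 44019.52
Difference = |48063.37 − 44019.52| = 4043.85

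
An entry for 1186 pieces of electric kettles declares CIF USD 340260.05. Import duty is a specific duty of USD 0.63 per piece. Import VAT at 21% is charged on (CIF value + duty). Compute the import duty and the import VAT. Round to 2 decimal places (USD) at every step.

Import duty: USD 747.18; import VAT: USD 71611.52

Import duty = 1186 × 0.63 = 747.18
VAT base = CIF + duty = 340260.05 + 747.18 = 341007.23
Import VAT = 341007.23 × 21% = 71611.52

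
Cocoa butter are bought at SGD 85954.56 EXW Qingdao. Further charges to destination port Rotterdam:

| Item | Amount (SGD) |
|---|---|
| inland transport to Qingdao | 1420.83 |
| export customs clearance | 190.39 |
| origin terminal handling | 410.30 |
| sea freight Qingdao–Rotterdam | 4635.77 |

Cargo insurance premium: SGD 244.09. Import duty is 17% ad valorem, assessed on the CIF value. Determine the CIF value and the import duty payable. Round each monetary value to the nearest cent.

CIF = EXW price + pre-shipment costs + freight + insurance
CIF = 85954.56 + 1420.83 + 190.39 + 410.30 + 4635.77 + 244.09 = 92855.94
Import duty = 92855.94 × 17% = 15785.51

CIF value: SGD 92855.94; import duty: SGD 15785.51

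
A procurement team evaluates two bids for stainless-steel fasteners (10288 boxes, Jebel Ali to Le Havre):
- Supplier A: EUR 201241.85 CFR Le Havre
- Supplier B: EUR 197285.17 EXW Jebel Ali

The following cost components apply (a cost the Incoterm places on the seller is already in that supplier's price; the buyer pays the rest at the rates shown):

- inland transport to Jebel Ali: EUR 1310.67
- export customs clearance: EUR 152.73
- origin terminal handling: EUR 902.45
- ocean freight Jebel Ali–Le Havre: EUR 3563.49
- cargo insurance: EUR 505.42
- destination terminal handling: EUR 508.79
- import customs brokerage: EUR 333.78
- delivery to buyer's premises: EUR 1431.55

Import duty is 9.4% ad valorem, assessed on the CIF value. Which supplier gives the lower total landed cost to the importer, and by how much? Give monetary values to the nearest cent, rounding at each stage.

Supplier A (CFR):
CIF value = CFR price + insurance = 201241.85 + 505.42 = 201747.27
Import duty = 201747.27 × 9.4% = 18964.24
Buyer bears (A): 505.42 + 508.79 + 333.78 + 1431.55 = 2779.54
Landed cost (A) = invoice 201241.85 + 2779.54 + duty 18964.24 = 222985.63
Supplier B (EXW):
CIF value = EXW price + inland to port + export clearance + origin terminal + freight + insurance = 197285.17 + 1310.67 + 152.73 + 902.45 + 3563.49 + 505.42 = 203719.93
Import duty = 203719.93 × 9.4% = 19149.67
Buyer bears (B): 1310.67 + 152.73 + 902.45 + 3563.49 + 505.42 + 508.79 + 333.78 + 1431.55 = 8708.88
Landed cost (B) = invoice 197285.17 + 8708.88 + duty 19149.67 = 225143.72
Difference = |222985.63 − 225143.72| = 2158.09

Supplier A is cheaper by EUR 2158.09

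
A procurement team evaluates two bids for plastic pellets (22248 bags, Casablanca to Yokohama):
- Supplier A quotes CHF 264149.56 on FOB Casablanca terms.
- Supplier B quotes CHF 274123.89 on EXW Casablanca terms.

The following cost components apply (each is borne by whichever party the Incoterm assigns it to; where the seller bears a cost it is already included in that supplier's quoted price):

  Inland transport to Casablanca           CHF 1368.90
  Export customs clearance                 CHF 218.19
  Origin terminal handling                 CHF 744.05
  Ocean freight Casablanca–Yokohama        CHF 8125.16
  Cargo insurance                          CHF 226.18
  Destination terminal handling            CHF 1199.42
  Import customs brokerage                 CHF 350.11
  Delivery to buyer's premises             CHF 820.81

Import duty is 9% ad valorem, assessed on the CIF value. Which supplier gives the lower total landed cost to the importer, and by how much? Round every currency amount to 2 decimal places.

Supplier A (FOB):
CIF value = FOB price + freight + insurance = 264149.56 + 8125.16 + 226.18 = 272500.90
Import duty = 272500.90 × 9% = 24525.08
Buyer bears (A): 8125.16 + 226.18 + 1199.42 + 350.11 + 820.81 = 10721.68
Landed cost (A) = invoice 264149.56 + 10721.68 + duty 24525.08 = 299396.32
Supplier B (EXW):
CIF value = EXW price + inland to port + export clearance + origin terminal + freight + insurance = 274123.89 + 1368.90 + 218.19 + 744.05 + 8125.16 + 226.18 = 284806.37
Import duty = 284806.37 × 9% = 25632.57
Buyer bears (B): 1368.90 + 218.19 + 744.05 + 8125.16 + 226.18 + 1199.42 + 350.11 + 820.81 = 13052.82
Landed cost (B) = invoice 274123.89 + 13052.82 + duty 25632.57 = 312809.28
Difference = |299396.32 − 312809.28| = 13412.96

Supplier A is cheaper by CHF 13412.96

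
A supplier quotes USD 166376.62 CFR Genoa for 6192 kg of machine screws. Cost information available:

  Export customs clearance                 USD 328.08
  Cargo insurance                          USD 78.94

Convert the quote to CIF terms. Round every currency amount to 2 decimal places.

Not relevant to the conversion: export clearance — on the seller under both CFR and CIF; already in the CFR price and stays in the CIF price.
From CFR to CIF, the seller additionally bears: insurance.
CIF price = 166376.62 + 78.94 = 166455.56

CIF price: USD 166455.56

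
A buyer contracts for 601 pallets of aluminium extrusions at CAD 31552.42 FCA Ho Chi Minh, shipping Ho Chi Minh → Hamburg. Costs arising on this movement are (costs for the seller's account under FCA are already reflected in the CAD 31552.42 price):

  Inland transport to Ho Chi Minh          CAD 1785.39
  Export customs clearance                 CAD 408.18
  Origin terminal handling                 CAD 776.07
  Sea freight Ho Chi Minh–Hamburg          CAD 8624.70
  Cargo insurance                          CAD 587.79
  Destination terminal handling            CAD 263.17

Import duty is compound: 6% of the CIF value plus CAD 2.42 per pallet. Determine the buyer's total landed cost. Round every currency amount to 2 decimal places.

FCA: the seller delivers export-cleared goods to the carrier; the buyer bears costs from that point.
Already in the invoice (seller's account under FCA): inland to port, export clearance — exclude.
CIF value = FCA price + origin terminal + freight + insurance = 31552.42 + 776.07 + 8624.70 + 587.79 = 41540.98
Ad valorem component: 41540.98 × 6% = 2492.46
Specific component: 601 × 2.42 = 1454.42
Import duty = 2492.46 + 1454.42 = 3946.88
Buyer bears: origin terminal 776.07 + freight 8624.70 + insurance 587.79 + destination terminal 263.17 + duty 3946.88 = 14198.61
Landed cost = invoice 31552.42 + 14198.61 = 45751.03

Total landed cost: CAD 45751.03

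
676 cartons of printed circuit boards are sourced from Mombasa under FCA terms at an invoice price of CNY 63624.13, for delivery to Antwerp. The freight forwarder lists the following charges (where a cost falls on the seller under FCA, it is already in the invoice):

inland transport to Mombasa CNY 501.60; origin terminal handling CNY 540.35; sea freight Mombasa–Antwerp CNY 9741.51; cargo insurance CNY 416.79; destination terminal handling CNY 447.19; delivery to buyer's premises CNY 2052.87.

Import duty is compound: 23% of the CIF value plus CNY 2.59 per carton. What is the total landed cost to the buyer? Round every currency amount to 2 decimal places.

FCA: the seller delivers export-cleared goods to the carrier; the buyer bears costs from that point.
Already in the invoice (seller's account under FCA): inland to port — exclude.
CIF value = FCA price + origin terminal + freight + insurance = 63624.13 + 540.35 + 9741.51 + 416.79 = 74322.78
Ad valorem component: 74322.78 × 23% = 17094.24
Specific component: 676 × 2.59 = 1750.84
Import duty = 17094.24 + 1750.84 = 18845.08
Buyer bears: origin terminal 540.35 + freight 9741.51 + insurance 416.79 + destination terminal 447.19 + delivery 2052.87 + duty 18845.08 = 32043.79
Landed cost = invoice 63624.13 + 32043.79 = 95667.92

Total landed cost: CNY 95667.92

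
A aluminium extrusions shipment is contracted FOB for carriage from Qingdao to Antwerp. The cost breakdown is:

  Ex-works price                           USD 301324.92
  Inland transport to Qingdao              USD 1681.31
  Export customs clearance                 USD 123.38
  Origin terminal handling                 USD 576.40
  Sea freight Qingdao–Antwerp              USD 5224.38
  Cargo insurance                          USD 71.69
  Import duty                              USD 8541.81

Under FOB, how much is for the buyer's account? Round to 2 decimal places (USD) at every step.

FOB: the seller bears costs until goods are on board at the origin port; the buyer bears freight, insurance and all costs thereafter.
Seller's account: goods 301324.92 + inland to port 1681.31 + export clearance 123.38 + origin terminal 576.40 = 303706.01
Buyer's account: freight 5224.38 + insurance 71.69 + duty 8541.81 = 13837.88

Buyer's account: USD 13837.88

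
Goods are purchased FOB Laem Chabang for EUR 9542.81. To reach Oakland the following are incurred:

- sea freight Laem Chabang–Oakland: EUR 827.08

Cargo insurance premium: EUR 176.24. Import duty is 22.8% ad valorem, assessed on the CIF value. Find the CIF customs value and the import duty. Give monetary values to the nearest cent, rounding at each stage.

CIF value: EUR 10546.13; import duty: EUR 2404.52

CIF = FOB price + freight + insurance
CIF = 9542.81 + 827.08 + 176.24 = 10546.13
Import duty = 10546.13 × 22.8% = 2404.52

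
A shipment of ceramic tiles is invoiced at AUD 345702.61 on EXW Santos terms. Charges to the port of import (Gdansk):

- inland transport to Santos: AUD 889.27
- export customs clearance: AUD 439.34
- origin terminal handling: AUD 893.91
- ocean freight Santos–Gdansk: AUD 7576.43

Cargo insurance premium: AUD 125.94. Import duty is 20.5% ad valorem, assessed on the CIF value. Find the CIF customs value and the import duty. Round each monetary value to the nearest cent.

CIF = EXW price + pre-shipment costs + freight + insurance
CIF = 345702.61 + 889.27 + 439.34 + 893.91 + 7576.43 + 125.94 = 355627.50
Import duty = 355627.50 × 20.5% = 72903.64

CIF value: AUD 355627.50; import duty: AUD 72903.64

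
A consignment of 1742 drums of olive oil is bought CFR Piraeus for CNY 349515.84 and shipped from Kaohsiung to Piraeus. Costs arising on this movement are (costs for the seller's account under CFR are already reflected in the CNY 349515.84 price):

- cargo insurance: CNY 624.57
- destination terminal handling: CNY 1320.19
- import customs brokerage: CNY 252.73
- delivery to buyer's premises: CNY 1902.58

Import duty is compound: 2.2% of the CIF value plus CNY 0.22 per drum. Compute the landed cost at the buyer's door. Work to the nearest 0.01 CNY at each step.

CFR: the seller pays costs through ocean freight to the destination port, but not insurance.
CIF value = CFR price + insurance = 349515.84 + 624.57 = 350140.41
Ad valorem component: 350140.41 × 2.2% = 7703.09
Specific component: 1742 × 0.22 = 383.24
Import duty = 7703.09 + 383.24 = 8086.33
Buyer bears: insurance 624.57 + destination terminal 1320.19 + brokerage 252.73 + delivery 1902.58 + duty 8086.33 = 12186.40
Landed cost = invoice 349515.84 + 12186.40 = 361702.24

Total landed cost: CNY 361702.24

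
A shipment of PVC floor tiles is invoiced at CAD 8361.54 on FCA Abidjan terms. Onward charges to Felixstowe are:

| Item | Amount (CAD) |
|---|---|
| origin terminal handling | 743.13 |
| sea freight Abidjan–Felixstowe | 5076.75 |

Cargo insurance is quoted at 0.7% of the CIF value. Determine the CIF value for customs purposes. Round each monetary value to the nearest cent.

Let C be the CIF value. C = FCA price + pre-shipment costs + freight + 0.7% × C
C − 0.7% × C = 8361.54 + 743.13 + 5076.75
0.993 × C = 14181.42
C = 14181.42 / 0.993 = 14281.39
Insurance premium = 0.7% × 14281.39 = 99.97

CIF value: CAD 14281.39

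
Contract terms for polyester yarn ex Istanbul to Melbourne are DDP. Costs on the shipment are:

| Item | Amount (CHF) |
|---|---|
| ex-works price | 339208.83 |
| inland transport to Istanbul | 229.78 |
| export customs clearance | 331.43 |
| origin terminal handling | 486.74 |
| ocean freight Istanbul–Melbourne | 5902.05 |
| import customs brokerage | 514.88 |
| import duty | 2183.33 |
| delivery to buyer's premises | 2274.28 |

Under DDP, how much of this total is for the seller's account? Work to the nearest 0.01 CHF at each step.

Seller's account: CHF 351131.32

DDP: the seller bears all costs including import duty.
Seller's account: goods 339208.83 + inland to port 229.78 + export clearance 331.43 + origin terminal 486.74 + freight 5902.05 + brokerage 514.88 + duty 2183.33 + delivery 2274.28 = 351131.32
Buyer's account: 0.00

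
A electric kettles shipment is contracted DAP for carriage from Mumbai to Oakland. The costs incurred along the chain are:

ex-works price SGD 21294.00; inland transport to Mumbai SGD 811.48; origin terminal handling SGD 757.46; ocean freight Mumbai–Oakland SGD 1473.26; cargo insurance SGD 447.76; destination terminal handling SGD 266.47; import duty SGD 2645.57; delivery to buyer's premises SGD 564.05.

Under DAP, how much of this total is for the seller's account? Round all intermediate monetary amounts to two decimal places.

Seller's account: SGD 25614.48

DAP: the seller bears all costs to the named destination except import duty and clearance.
Seller's account: goods 21294.00 + inland to port 811.48 + origin terminal 757.46 + freight 1473.26 + insurance 447.76 + destination terminal 266.47 + delivery 564.05 = 25614.48
Buyer's account: duty 2645.57 = 2645.57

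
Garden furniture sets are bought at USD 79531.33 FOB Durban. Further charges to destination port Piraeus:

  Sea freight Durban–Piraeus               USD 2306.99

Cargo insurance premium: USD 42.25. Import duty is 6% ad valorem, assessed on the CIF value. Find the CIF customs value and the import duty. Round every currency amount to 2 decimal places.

CIF = FOB price + freight + insurance
CIF = 79531.33 + 2306.99 + 42.25 = 81880.57
Import duty = 81880.57 × 6% = 4912.83

CIF value: USD 81880.57; import duty: USD 4912.83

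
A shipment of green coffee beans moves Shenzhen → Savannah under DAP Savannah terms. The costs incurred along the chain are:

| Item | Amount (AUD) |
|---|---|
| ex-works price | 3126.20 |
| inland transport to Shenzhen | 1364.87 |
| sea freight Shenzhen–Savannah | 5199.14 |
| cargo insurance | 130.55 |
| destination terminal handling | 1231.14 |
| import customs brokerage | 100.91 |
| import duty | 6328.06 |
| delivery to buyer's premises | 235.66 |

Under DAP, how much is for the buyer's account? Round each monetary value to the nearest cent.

DAP: the seller bears all costs to the named destination except import duty and clearance.
Seller's account: goods 3126.20 + inland to port 1364.87 + freight 5199.14 + insurance 130.55 + destination terminal 1231.14 + delivery 235.66 = 11287.56
Buyer's account: brokerage 100.91 + duty 6328.06 = 6428.97

Buyer's account: AUD 6428.97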